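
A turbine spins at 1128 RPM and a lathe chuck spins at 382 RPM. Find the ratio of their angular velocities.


Given: RPM_A = 1128, RPM_B = 382
omega = 2*pi*RPM/60, so omega_A/omega_B = RPM_A / RPM_B
omega_A/omega_B = 1128 / 382
omega_A/omega_B = 564/191

564/191


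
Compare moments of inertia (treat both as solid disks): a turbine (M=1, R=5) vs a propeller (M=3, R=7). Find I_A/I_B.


Given: M1=1 kg, R1=5 m, M2=3 kg, R2=7 m
For a disk: I = (1/2)*M*R^2, so I_A/I_B = (M1*R1^2)/(M2*R2^2)
M1*R1^2 = 1*25 = 25
M2*R2^2 = 3*49 = 147
I_A/I_B = 25/147 = 25/147

25/147


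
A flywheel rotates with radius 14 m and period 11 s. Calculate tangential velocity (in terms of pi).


Given: radius r = 14 m, period T = 11 s
Using v = 2*pi*r / T
v = 2*pi*14 / 11
v = 28*pi / 11
v = 28/11*pi m/s

28/11*pi m/s


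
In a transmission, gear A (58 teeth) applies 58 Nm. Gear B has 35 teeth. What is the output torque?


Given: N1 = 58, N2 = 35, T1 = 58 Nm
Using T2/T1 = N2/N1
T2 = T1 * N2 / N1
T2 = 58 * 35 / 58
T2 = 2030 / 58
T2 = 35 Nm

35 Nm


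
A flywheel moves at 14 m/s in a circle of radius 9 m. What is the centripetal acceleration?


Given: v = 14 m/s, r = 9 m
Using a_c = v^2 / r
a_c = 14^2 / 9
a_c = 196 / 9
a_c = 196/9 m/s^2

196/9 m/s^2


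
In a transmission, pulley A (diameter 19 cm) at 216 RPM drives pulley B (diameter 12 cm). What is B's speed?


Given: D1 = 19 cm, w1 = 216 RPM, D2 = 12 cm
Using D1*w1 = D2*w2
w2 = D1*w1 / D2
w2 = 19*216 / 12
w2 = 4104 / 12
w2 = 342 RPM

342 RPM


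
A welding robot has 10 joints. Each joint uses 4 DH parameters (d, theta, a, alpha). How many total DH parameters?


Given: 10 joints, 4 DH parameters per joint (d, theta, a, alpha)
Total DH parameters = number_of_joints * 4
Total = 10 * 4
Total = 40

40


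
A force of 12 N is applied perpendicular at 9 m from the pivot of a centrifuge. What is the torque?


Given: F = 12 N, r = 9 m, angle = 90 deg (perpendicular)
Using tau = F * r * sin(90)
sin(90) = 1
tau = 12 * 9 * 1
tau = 108 Nm

108 Nm


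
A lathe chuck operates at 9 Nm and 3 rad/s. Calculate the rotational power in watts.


Given: tau = 9 Nm, omega = 3 rad/s
Using P = tau * omega
P = 9 * 3
P = 27 W

27 W


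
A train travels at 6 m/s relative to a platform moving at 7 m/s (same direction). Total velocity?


Given: object velocity = 6 m/s, platform velocity = 7 m/s (same direction)
Using classical velocity addition: v_total = v_object + v_platform
v_total = 6 + 7
v_total = 13 m/s

13 m/s


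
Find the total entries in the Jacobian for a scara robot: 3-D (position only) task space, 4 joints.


Given: task space dimension = 3, joints = 4
Jacobian is a 3 x 4 matrix
Total entries = rows * columns
Total = 3 * 4
Total = 12

12


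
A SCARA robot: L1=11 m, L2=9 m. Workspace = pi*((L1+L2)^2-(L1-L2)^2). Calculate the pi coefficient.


Given: L1 = 11, L2 = 9
(L1+L2)^2 = (20)^2 = 400
(L1-L2)^2 = (2)^2 = 4
Difference = 400 - 4 = 396
This equals 4*L1*L2 = 4*11*9 = 396
Workspace area = 396*pi

396


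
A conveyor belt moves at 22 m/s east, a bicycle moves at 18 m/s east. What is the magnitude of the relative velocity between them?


Given: v_A = 22 m/s east, v_B = 18 m/s east
Both move in the same direction; relative speed = |v_A - v_B|
|22 - 18| = |4|
= 4 m/s

4 m/s


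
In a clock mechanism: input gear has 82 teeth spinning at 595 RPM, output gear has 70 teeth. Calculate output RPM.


Given: N1 = 82 teeth, w1 = 595 RPM, N2 = 70 teeth
Using N1*w1 = N2*w2
w2 = N1*w1 / N2
w2 = 82*595 / 70
w2 = 48790 / 70
w2 = 697 RPM

697 RPM


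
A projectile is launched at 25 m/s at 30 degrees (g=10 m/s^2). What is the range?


Given: v0 = 25 m/s, theta = 30 deg, g = 10 m/s^2
sin(2*30) = sin(60) = sqrt(3)/2
Using R = v0^2 * sin(2*theta) / g
R = 25^2 * (sqrt(3)/2) / 10
R = 625 * sqrt(3) / 20
R = 125/4*sqrt(3) m

125/4*sqrt(3) m


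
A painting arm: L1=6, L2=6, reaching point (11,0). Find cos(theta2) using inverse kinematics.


Given: L1 = 6, L2 = 6, target (x, y) = (11, 0)
Using cos(theta2) = (x^2 + y^2 - L1^2 - L2^2) / (2*L1*L2)
x^2 + y^2 = 11^2 + 0 = 121
L1^2 + L2^2 = 36 + 36 = 72
Numerator = 121 - 72 = 49
Denominator = 2*6*6 = 72
cos(theta2) = 49/72 = 49/72

49/72


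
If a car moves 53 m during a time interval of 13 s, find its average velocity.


Given: distance d = 53 m, time t = 13 s
Using v = d / t
v = 53 / 13
v = 53/13 m/s

53/13 m/s


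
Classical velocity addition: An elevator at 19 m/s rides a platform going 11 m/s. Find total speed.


Given: object velocity = 19 m/s, platform velocity = 11 m/s (same direction)
Using classical velocity addition: v_total = v_object + v_platform
v_total = 19 + 11
v_total = 30 m/s

30 m/s


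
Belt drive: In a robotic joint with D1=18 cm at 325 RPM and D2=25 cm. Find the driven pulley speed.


Given: D1 = 18 cm, w1 = 325 RPM, D2 = 25 cm
Using D1*w1 = D2*w2
w2 = D1*w1 / D2
w2 = 18*325 / 25
w2 = 5850 / 25
w2 = 234 RPM

234 RPM


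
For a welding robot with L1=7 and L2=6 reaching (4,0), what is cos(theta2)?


Given: L1 = 7, L2 = 6, target (x, y) = (4, 0)
Using cos(theta2) = (x^2 + y^2 - L1^2 - L2^2) / (2*L1*L2)
x^2 + y^2 = 4^2 + 0 = 16
L1^2 + L2^2 = 49 + 36 = 85
Numerator = 16 - 85 = -69
Denominator = 2*7*6 = 84
cos(theta2) = -69/84 = -23/28

-23/28


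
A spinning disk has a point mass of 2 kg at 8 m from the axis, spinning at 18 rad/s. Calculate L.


Given: m = 2 kg, r = 8 m, omega = 18 rad/s
For a point mass: I = m*r^2
I = 2*8^2 = 2*64 = 128
L = I*omega = 128*18
L = 2304 kg*m^2/s

2304 kg*m^2/s


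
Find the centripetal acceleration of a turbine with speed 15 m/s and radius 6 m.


Given: v = 15 m/s, r = 6 m
Using a_c = v^2 / r
a_c = 15^2 / 6
a_c = 225 / 6
a_c = 75/2 m/s^2

75/2 m/s^2


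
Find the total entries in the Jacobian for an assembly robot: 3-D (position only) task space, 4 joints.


Given: task space dimension = 3, joints = 4
Jacobian is a 3 x 4 matrix
Total entries = rows * columns
Total = 3 * 4
Total = 12

12


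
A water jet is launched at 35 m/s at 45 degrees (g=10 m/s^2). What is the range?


Given: v0 = 35 m/s, theta = 45 deg, g = 10 m/s^2
sin(2*45) = sin(90) = 1
Using R = v0^2 * sin(2*theta) / g
R = 35^2 * 1 / 10
R = 1225 / 10
R = 245/2 m

245/2 m


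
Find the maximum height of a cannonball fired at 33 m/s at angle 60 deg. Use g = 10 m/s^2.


Given: v0 = 33 m/s, theta = 60 deg, g = 10 m/s^2
sin^2(60) = 3/4
Using H = v0^2 * sin^2(theta) / (2*g)
H = 33^2 * 3/4 / (2*10)
H = 1089 * 3/4 / 20
H = 3267/4 / 20
H = 3267/80 m

3267/80 m


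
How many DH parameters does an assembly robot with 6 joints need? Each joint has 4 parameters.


Given: 6 joints, 4 DH parameters per joint (d, theta, a, alpha)
Total DH parameters = number_of_joints * 4
Total = 6 * 4
Total = 24

24


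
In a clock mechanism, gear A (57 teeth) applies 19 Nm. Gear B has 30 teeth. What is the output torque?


Given: N1 = 57, N2 = 30, T1 = 19 Nm
Using T2/T1 = N2/N1
T2 = T1 * N2 / N1
T2 = 19 * 30 / 57
T2 = 570 / 57
T2 = 10 Nm

10 Nm


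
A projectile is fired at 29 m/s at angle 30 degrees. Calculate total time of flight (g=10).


Given: v0 = 29 m/s, theta = 30 deg, g = 10 m/s^2
sin(30) = 1/2
Using T = 2*v0*sin(theta) / g
T = 2*29*1/2 / 10
T = 29 / 10
T = 29/10 s

29/10 s


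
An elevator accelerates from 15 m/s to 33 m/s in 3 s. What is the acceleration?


Given: initial velocity v0 = 15 m/s, final velocity v = 33 m/s, time t = 3 s
Using a = (v - v0) / t
a = (33 - 15) / 3
a = 18 / 3
a = 6 m/s^2

6 m/s^2


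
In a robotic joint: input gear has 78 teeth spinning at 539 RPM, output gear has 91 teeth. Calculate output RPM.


Given: N1 = 78 teeth, w1 = 539 RPM, N2 = 91 teeth
Using N1*w1 = N2*w2
w2 = N1*w1 / N2
w2 = 78*539 / 91
w2 = 42042 / 91
w2 = 462 RPM

462 RPM


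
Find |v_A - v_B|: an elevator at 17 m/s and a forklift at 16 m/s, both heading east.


Given: v_A = 17 m/s east, v_B = 16 m/s east
Both move in the same direction; relative speed = |v_A - v_B|
|17 - 16| = |1|
= 1 m/s

1 m/s


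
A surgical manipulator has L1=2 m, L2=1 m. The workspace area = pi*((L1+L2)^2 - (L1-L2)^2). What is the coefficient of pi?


Given: L1 = 2, L2 = 1
(L1+L2)^2 = (3)^2 = 9
(L1-L2)^2 = (1)^2 = 1
Difference = 9 - 1 = 8
This equals 4*L1*L2 = 4*2*1 = 8
Workspace area = 8*pi

8


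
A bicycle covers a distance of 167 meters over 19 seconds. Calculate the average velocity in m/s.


Given: distance d = 167 m, time t = 19 s
Using v = d / t
v = 167 / 19
v = 167/19 m/s

167/19 m/s


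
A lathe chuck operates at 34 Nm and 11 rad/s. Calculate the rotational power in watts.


Given: tau = 34 Nm, omega = 11 rad/s
Using P = tau * omega
P = 34 * 11
P = 374 W

374 W


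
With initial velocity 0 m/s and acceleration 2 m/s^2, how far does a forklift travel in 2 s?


Given: v0 = 0 m/s, a = 2 m/s^2, t = 2 s
Using s = v0*t + (1/2)*a*t^2
s = 0*2 + (1/2)*2*2^2
s = 0 + (1/2)*8
s = 0 + 4
s = 4

4 m


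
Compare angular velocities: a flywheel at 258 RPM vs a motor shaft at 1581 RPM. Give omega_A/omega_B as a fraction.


Given: RPM_A = 258, RPM_B = 1581
omega = 2*pi*RPM/60, so omega_A/omega_B = RPM_A / RPM_B
omega_A/omega_B = 258 / 1581
omega_A/omega_B = 86/527

86/527


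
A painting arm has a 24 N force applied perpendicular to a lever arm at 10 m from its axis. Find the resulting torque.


Given: F = 24 N, r = 10 m, angle = 90 deg (perpendicular)
Using tau = F * r * sin(90)
sin(90) = 1
tau = 24 * 10 * 1
tau = 240 Nm

240 Nm


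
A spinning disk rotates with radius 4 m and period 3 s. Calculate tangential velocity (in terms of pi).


Given: radius r = 4 m, period T = 3 s
Using v = 2*pi*r / T
v = 2*pi*4 / 3
v = 8*pi / 3
v = 8/3*pi m/s

8/3*pi m/s


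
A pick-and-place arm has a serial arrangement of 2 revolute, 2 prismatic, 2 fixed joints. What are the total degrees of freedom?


Given: serial robot with 2 revolute, 2 prismatic, 2 fixed joints
DOF contribution per joint type: revolute=1, prismatic=1, spherical=3, fixed=0
DOF = 2*1 + 2*1 + 2*0
DOF = 4

4


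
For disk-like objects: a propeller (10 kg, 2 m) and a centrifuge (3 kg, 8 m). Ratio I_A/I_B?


Given: M1=10 kg, R1=2 m, M2=3 kg, R2=8 m
For a disk: I = (1/2)*M*R^2, so I_A/I_B = (M1*R1^2)/(M2*R2^2)
M1*R1^2 = 10*4 = 40
M2*R2^2 = 3*64 = 192
I_A/I_B = 40/192 = 5/24

5/24


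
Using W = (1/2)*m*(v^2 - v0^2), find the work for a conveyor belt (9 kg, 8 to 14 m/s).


Given: m = 9 kg, v0 = 8 m/s, v = 14 m/s
Using W = (1/2)*m*(v^2 - v0^2)
v^2 = 14^2 = 196
v0^2 = 8^2 = 64
v^2 - v0^2 = 196 - 64 = 132
W = (1/2)*9*132 = 594 J

594 J


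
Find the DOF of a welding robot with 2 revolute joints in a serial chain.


Given: serial robot with 2 revolute joints
DOF contribution per joint type: revolute=1, prismatic=1, spherical=3, fixed=0
DOF = 2*1
DOF = 2

2


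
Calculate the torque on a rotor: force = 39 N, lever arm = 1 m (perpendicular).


Given: F = 39 N, r = 1 m, angle = 90 deg (perpendicular)
Using tau = F * r * sin(90)
sin(90) = 1
tau = 39 * 1 * 1
tau = 39 Nm

39 Nm


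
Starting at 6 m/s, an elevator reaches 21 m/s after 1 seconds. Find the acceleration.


Given: initial velocity v0 = 6 m/s, final velocity v = 21 m/s, time t = 1 s
Using a = (v - v0) / t
a = (21 - 6) / 1
a = 15 / 1
a = 15 m/s^2

15 m/s^2


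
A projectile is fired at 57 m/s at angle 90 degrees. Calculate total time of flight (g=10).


Given: v0 = 57 m/s, theta = 90 deg, g = 10 m/s^2
sin(90) = 1
Using T = 2*v0*sin(theta) / g
T = 2*57*1 / 10
T = 114 / 10
T = 57/5 s

57/5 s


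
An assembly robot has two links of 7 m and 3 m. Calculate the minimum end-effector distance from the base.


Given: L1 = 7 m, L2 = 3 m
For a 2-link planar arm, min reach = |L1 - L2| (second link folded back)
Min reach = |7 - 3|
Min reach = 4 m

4 m


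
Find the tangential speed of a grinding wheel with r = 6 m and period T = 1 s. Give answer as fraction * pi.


Given: radius r = 6 m, period T = 1 s
Using v = 2*pi*r / T
v = 2*pi*6 / 1
v = 12*pi / 1
v = 12*pi m/s

12*pi m/s


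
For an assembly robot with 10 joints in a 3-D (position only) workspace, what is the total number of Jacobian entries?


Given: task space dimension = 3, joints = 10
Jacobian is a 3 x 10 matrix
Total entries = rows * columns
Total = 3 * 10
Total = 30

30


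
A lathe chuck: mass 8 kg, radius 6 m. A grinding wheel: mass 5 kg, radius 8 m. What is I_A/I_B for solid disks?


Given: M1=8 kg, R1=6 m, M2=5 kg, R2=8 m
For a disk: I = (1/2)*M*R^2, so I_A/I_B = (M1*R1^2)/(M2*R2^2)
M1*R1^2 = 8*36 = 288
M2*R2^2 = 5*64 = 320
I_A/I_B = 288/320 = 9/10

9/10


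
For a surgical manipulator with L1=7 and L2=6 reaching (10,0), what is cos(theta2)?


Given: L1 = 7, L2 = 6, target (x, y) = (10, 0)
Using cos(theta2) = (x^2 + y^2 - L1^2 - L2^2) / (2*L1*L2)
x^2 + y^2 = 10^2 + 0 = 100
L1^2 + L2^2 = 49 + 36 = 85
Numerator = 100 - 85 = 15
Denominator = 2*7*6 = 84
cos(theta2) = 15/84 = 5/28

5/28


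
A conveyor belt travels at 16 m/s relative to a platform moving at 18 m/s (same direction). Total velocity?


Given: object velocity = 16 m/s, platform velocity = 18 m/s (same direction)
Using classical velocity addition: v_total = v_object + v_platform
v_total = 16 + 18
v_total = 34 m/s

34 m/s


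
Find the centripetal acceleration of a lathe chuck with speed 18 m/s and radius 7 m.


Given: v = 18 m/s, r = 7 m
Using a_c = v^2 / r
a_c = 18^2 / 7
a_c = 324 / 7
a_c = 324/7 m/s^2

324/7 m/s^2


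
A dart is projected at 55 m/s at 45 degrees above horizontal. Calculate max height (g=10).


Given: v0 = 55 m/s, theta = 45 deg, g = 10 m/s^2
sin^2(45) = 1/2
Using H = v0^2 * sin^2(theta) / (2*g)
H = 55^2 * 1/2 / (2*10)
H = 3025 * 1/2 / 20
H = 3025/2 / 20
H = 605/8 m

605/8 m


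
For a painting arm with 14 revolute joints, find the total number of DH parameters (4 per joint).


Given: 14 joints, 4 DH parameters per joint (d, theta, a, alpha)
Total DH parameters = number_of_joints * 4
Total = 14 * 4
Total = 56

56


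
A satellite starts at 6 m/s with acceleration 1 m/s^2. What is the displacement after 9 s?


Given: v0 = 6 m/s, a = 1 m/s^2, t = 9 s
Using s = v0*t + (1/2)*a*t^2
s = 6*9 + (1/2)*1*9^2
s = 54 + (1/2)*81
s = 54 + 81/2
s = 189/2

189/2 m


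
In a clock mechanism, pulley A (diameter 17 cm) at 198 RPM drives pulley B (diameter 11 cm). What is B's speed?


Given: D1 = 17 cm, w1 = 198 RPM, D2 = 11 cm
Using D1*w1 = D2*w2
w2 = D1*w1 / D2
w2 = 17*198 / 11
w2 = 3366 / 11
w2 = 306 RPM

306 RPM


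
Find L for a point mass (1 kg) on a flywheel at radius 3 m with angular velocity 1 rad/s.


Given: m = 1 kg, r = 3 m, omega = 1 rad/s
For a point mass: I = m*r^2
I = 1*3^2 = 1*9 = 9
L = I*omega = 9*1
L = 9 kg*m^2/s

9 kg*m^2/s


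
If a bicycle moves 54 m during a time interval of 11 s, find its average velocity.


Given: distance d = 54 m, time t = 11 s
Using v = d / t
v = 54 / 11
v = 54/11 m/s

54/11 m/s


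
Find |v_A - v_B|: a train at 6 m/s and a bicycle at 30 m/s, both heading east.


Given: v_A = 6 m/s east, v_B = 30 m/s east
Both move in the same direction; relative speed = |v_A - v_B|
|6 - 30| = |-24|
= 24 m/s

24 m/s


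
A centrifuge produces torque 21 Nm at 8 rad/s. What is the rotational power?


Given: tau = 21 Nm, omega = 8 rad/s
Using P = tau * omega
P = 21 * 8
P = 168 W

168 W


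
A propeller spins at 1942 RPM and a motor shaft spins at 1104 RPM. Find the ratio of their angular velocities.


Given: RPM_A = 1942, RPM_B = 1104
omega = 2*pi*RPM/60, so omega_A/omega_B = RPM_A / RPM_B
omega_A/omega_B = 1942 / 1104
omega_A/omega_B = 971/552

971/552


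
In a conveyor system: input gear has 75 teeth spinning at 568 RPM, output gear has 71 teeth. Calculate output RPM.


Given: N1 = 75 teeth, w1 = 568 RPM, N2 = 71 teeth
Using N1*w1 = N2*w2
w2 = N1*w1 / N2
w2 = 75*568 / 71
w2 = 42600 / 71
w2 = 600 RPM

600 RPM


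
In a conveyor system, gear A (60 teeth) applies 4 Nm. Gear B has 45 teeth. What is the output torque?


Given: N1 = 60, N2 = 45, T1 = 4 Nm
Using T2/T1 = N2/N1
T2 = T1 * N2 / N1
T2 = 4 * 45 / 60
T2 = 180 / 60
T2 = 3 Nm

3 Nm


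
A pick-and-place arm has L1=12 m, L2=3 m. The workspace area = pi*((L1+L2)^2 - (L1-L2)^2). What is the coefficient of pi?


Given: L1 = 12, L2 = 3
(L1+L2)^2 = (15)^2 = 225
(L1-L2)^2 = (9)^2 = 81
Difference = 225 - 81 = 144
This equals 4*L1*L2 = 4*12*3 = 144
Workspace area = 144*pi

144


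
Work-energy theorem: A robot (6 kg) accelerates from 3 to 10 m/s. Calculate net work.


Given: m = 6 kg, v0 = 3 m/s, v = 10 m/s
Using W = (1/2)*m*(v^2 - v0^2)
v^2 = 10^2 = 100
v0^2 = 3^2 = 9
v^2 - v0^2 = 100 - 9 = 91
W = (1/2)*6*91 = 273 J

273 J


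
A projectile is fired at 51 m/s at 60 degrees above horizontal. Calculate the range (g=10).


Given: v0 = 51 m/s, theta = 60 deg, g = 10 m/s^2
sin(2*60) = sin(120) = sqrt(3)/2
Using R = v0^2 * sin(2*theta) / g
R = 51^2 * (sqrt(3)/2) / 10
R = 2601 * sqrt(3) / 20
R = 2601/20*sqrt(3) m

2601/20*sqrt(3) m


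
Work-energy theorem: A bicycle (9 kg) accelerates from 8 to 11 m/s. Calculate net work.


Given: m = 9 kg, v0 = 8 m/s, v = 11 m/s
Using W = (1/2)*m*(v^2 - v0^2)
v^2 = 11^2 = 121
v0^2 = 8^2 = 64
v^2 - v0^2 = 121 - 64 = 57
W = (1/2)*9*57 = 513/2 J

513/2 J


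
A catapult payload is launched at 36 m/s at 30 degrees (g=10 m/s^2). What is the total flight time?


Given: v0 = 36 m/s, theta = 30 deg, g = 10 m/s^2
sin(30) = 1/2
Using T = 2*v0*sin(theta) / g
T = 2*36*1/2 / 10
T = 36 / 10
T = 18/5 s

18/5 s


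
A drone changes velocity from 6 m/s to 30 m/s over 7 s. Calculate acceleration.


Given: initial velocity v0 = 6 m/s, final velocity v = 30 m/s, time t = 7 s
Using a = (v - v0) / t
a = (30 - 6) / 7
a = 24 / 7
a = 24/7 m/s^2

24/7 m/s^2


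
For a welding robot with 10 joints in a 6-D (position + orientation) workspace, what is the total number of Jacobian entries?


Given: task space dimension = 6, joints = 10
Jacobian is a 6 x 10 matrix
Total entries = rows * columns
Total = 6 * 10
Total = 60

60


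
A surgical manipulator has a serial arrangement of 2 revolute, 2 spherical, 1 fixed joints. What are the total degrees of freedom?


Given: serial robot with 2 revolute, 2 spherical, 1 fixed joints
DOF contribution per joint type: revolute=1, prismatic=1, spherical=3, fixed=0
DOF = 2*1 + 2*3 + 1*0
DOF = 8

8


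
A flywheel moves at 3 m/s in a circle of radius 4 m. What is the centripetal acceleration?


Given: v = 3 m/s, r = 4 m
Using a_c = v^2 / r
a_c = 3^2 / 4
a_c = 9 / 4
a_c = 9/4 m/s^2

9/4 m/s^2


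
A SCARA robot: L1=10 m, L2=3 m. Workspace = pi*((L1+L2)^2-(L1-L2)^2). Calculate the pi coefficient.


Given: L1 = 10, L2 = 3
(L1+L2)^2 = (13)^2 = 169
(L1-L2)^2 = (7)^2 = 49
Difference = 169 - 49 = 120
This equals 4*L1*L2 = 4*10*3 = 120
Workspace area = 120*pi

120


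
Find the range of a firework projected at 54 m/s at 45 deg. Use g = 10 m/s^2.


Given: v0 = 54 m/s, theta = 45 deg, g = 10 m/s^2
sin(2*45) = sin(90) = 1
Using R = v0^2 * sin(2*theta) / g
R = 54^2 * 1 / 10
R = 2916 / 10
R = 1458/5 m

1458/5 m


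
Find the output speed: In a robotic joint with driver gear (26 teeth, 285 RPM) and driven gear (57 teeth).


Given: N1 = 26 teeth, w1 = 285 RPM, N2 = 57 teeth
Using N1*w1 = N2*w2
w2 = N1*w1 / N2
w2 = 26*285 / 57
w2 = 7410 / 57
w2 = 130 RPM

130 RPM


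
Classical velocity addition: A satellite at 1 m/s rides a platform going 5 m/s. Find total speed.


Given: object velocity = 1 m/s, platform velocity = 5 m/s (same direction)
Using classical velocity addition: v_total = v_object + v_platform
v_total = 1 + 5
v_total = 6 m/s

6 m/s


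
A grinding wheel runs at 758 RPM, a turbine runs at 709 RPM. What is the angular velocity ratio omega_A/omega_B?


Given: RPM_A = 758, RPM_B = 709
omega = 2*pi*RPM/60, so omega_A/omega_B = RPM_A / RPM_B
omega_A/omega_B = 758 / 709
omega_A/omega_B = 758/709

758/709


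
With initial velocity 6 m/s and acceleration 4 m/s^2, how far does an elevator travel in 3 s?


Given: v0 = 6 m/s, a = 4 m/s^2, t = 3 s
Using s = v0*t + (1/2)*a*t^2
s = 6*3 + (1/2)*4*3^2
s = 18 + (1/2)*36
s = 18 + 18
s = 36

36 m


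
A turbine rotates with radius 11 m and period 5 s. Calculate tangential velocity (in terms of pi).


Given: radius r = 11 m, period T = 5 s
Using v = 2*pi*r / T
v = 2*pi*11 / 5
v = 22*pi / 5
v = 22/5*pi m/s

22/5*pi m/s


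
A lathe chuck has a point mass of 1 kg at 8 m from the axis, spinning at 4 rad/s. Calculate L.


Given: m = 1 kg, r = 8 m, omega = 4 rad/s
For a point mass: I = m*r^2
I = 1*8^2 = 1*64 = 64
L = I*omega = 64*4
L = 256 kg*m^2/s

256 kg*m^2/s


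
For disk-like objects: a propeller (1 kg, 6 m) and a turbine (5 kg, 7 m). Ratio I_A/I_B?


Given: M1=1 kg, R1=6 m, M2=5 kg, R2=7 m
For a disk: I = (1/2)*M*R^2, so I_A/I_B = (M1*R1^2)/(M2*R2^2)
M1*R1^2 = 1*36 = 36
M2*R2^2 = 5*49 = 245
I_A/I_B = 36/245 = 36/245

36/245


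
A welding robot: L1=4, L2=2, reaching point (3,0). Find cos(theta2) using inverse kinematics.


Given: L1 = 4, L2 = 2, target (x, y) = (3, 0)
Using cos(theta2) = (x^2 + y^2 - L1^2 - L2^2) / (2*L1*L2)
x^2 + y^2 = 3^2 + 0 = 9
L1^2 + L2^2 = 16 + 4 = 20
Numerator = 9 - 20 = -11
Denominator = 2*4*2 = 16
cos(theta2) = -11/16 = -11/16

-11/16


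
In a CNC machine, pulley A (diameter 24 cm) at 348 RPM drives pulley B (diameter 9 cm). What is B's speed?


Given: D1 = 24 cm, w1 = 348 RPM, D2 = 9 cm
Using D1*w1 = D2*w2
w2 = D1*w1 / D2
w2 = 24*348 / 9
w2 = 8352 / 9
w2 = 928 RPM

928 RPM


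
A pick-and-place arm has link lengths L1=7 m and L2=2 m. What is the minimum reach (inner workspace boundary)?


Given: L1 = 7 m, L2 = 2 m
For a 2-link planar arm, min reach = |L1 - L2| (second link folded back)
Min reach = |7 - 2|
Min reach = 5 m

5 m


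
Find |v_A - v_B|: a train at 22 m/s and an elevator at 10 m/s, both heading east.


Given: v_A = 22 m/s east, v_B = 10 m/s east
Both move in the same direction; relative speed = |v_A - v_B|
|22 - 10| = |12|
= 12 m/s

12 m/s


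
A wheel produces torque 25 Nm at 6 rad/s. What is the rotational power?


Given: tau = 25 Nm, omega = 6 rad/s
Using P = tau * omega
P = 25 * 6
P = 150 W

150 W


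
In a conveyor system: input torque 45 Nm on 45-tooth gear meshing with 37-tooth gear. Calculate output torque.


Given: N1 = 45, N2 = 37, T1 = 45 Nm
Using T2/T1 = N2/N1
T2 = T1 * N2 / N1
T2 = 45 * 37 / 45
T2 = 1665 / 45
T2 = 37 Nm

37 Nm


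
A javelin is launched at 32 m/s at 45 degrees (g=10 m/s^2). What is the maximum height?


Given: v0 = 32 m/s, theta = 45 deg, g = 10 m/s^2
sin^2(45) = 1/2
Using H = v0^2 * sin^2(theta) / (2*g)
H = 32^2 * 1/2 / (2*10)
H = 1024 * 1/2 / 20
H = 512 / 20
H = 128/5 m

128/5 m


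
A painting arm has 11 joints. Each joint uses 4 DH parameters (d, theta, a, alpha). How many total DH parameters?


Given: 11 joints, 4 DH parameters per joint (d, theta, a, alpha)
Total DH parameters = number_of_joints * 4
Total = 11 * 4
Total = 44

44


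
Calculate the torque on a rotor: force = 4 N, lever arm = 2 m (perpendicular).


Given: F = 4 N, r = 2 m, angle = 90 deg (perpendicular)
Using tau = F * r * sin(90)
sin(90) = 1
tau = 4 * 2 * 1
tau = 8 Nm

8 Nm


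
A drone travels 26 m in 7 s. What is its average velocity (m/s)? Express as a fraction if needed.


Given: distance d = 26 m, time t = 7 s
Using v = d / t
v = 26 / 7
v = 26/7 m/s

26/7 m/s


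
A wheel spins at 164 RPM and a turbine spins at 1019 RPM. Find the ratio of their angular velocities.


Given: RPM_A = 164, RPM_B = 1019
omega = 2*pi*RPM/60, so omega_A/omega_B = RPM_A / RPM_B
omega_A/omega_B = 164 / 1019
omega_A/omega_B = 164/1019

164/1019


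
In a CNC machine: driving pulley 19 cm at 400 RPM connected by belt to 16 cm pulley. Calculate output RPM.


Given: D1 = 19 cm, w1 = 400 RPM, D2 = 16 cm
Using D1*w1 = D2*w2
w2 = D1*w1 / D2
w2 = 19*400 / 16
w2 = 7600 / 16
w2 = 475 RPM

475 RPM


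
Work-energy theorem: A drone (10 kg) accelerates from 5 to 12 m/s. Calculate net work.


Given: m = 10 kg, v0 = 5 m/s, v = 12 m/s
Using W = (1/2)*m*(v^2 - v0^2)
v^2 = 12^2 = 144
v0^2 = 5^2 = 25
v^2 - v0^2 = 144 - 25 = 119
W = (1/2)*10*119 = 595 J

595 J


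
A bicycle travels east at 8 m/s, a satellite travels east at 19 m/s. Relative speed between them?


Given: v_A = 8 m/s east, v_B = 19 m/s east
Both move in the same direction; relative speed = |v_A - v_B|
|8 - 19| = |-11|
= 11 m/s

11 m/s


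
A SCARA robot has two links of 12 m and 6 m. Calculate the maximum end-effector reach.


Given: L1 = 12 m, L2 = 6 m
For a 2-link planar arm, max reach = L1 + L2 (fully extended)
Max reach = 12 + 6
Max reach = 18 m

18 m


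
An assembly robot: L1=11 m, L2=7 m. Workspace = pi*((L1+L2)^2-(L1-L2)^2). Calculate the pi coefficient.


Given: L1 = 11, L2 = 7
(L1+L2)^2 = (18)^2 = 324
(L1-L2)^2 = (4)^2 = 16
Difference = 324 - 16 = 308
This equals 4*L1*L2 = 4*11*7 = 308
Workspace area = 308*pi

308


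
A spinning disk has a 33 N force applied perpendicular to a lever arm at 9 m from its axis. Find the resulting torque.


Given: F = 33 N, r = 9 m, angle = 90 deg (perpendicular)
Using tau = F * r * sin(90)
sin(90) = 1
tau = 33 * 9 * 1
tau = 297 Nm

297 Nm


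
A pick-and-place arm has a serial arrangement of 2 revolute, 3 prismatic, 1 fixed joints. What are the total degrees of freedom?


Given: serial robot with 2 revolute, 3 prismatic, 1 fixed joints
DOF contribution per joint type: revolute=1, prismatic=1, spherical=3, fixed=0
DOF = 2*1 + 3*1 + 1*0
DOF = 5

5


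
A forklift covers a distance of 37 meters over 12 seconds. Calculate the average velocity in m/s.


Given: distance d = 37 m, time t = 12 s
Using v = d / t
v = 37 / 12
v = 37/12 m/s

37/12 m/s


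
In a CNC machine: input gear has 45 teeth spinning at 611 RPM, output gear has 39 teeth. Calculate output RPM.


Given: N1 = 45 teeth, w1 = 611 RPM, N2 = 39 teeth
Using N1*w1 = N2*w2
w2 = N1*w1 / N2
w2 = 45*611 / 39
w2 = 27495 / 39
w2 = 705 RPM

705 RPM


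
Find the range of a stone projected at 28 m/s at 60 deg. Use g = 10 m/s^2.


Given: v0 = 28 m/s, theta = 60 deg, g = 10 m/s^2
sin(2*60) = sin(120) = sqrt(3)/2
Using R = v0^2 * sin(2*theta) / g
R = 28^2 * (sqrt(3)/2) / 10
R = 784 * sqrt(3) / 20
R = 196/5*sqrt(3) m

196/5*sqrt(3) m


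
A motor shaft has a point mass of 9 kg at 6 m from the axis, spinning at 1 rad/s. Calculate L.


Given: m = 9 kg, r = 6 m, omega = 1 rad/s
For a point mass: I = m*r^2
I = 9*6^2 = 9*36 = 324
L = I*omega = 324*1
L = 324 kg*m^2/s

324 kg*m^2/s


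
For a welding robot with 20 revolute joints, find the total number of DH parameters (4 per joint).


Given: 20 joints, 4 DH parameters per joint (d, theta, a, alpha)
Total DH parameters = number_of_joints * 4
Total = 20 * 4
Total = 80

80


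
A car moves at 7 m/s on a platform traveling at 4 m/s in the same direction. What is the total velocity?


Given: object velocity = 7 m/s, platform velocity = 4 m/s (same direction)
Using classical velocity addition: v_total = v_object + v_platform
v_total = 7 + 4
v_total = 11 m/s

11 m/s


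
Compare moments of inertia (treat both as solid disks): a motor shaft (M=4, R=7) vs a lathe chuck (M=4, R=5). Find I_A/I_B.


Given: M1=4 kg, R1=7 m, M2=4 kg, R2=5 m
For a disk: I = (1/2)*M*R^2, so I_A/I_B = (M1*R1^2)/(M2*R2^2)
M1*R1^2 = 4*49 = 196
M2*R2^2 = 4*25 = 100
I_A/I_B = 196/100 = 49/25

49/25


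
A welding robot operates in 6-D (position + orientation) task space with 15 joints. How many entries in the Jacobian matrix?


Given: task space dimension = 6, joints = 15
Jacobian is a 6 x 15 matrix
Total entries = rows * columns
Total = 6 * 15
Total = 90

90


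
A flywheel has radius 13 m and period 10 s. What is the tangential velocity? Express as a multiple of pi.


Given: radius r = 13 m, period T = 10 s
Using v = 2*pi*r / T
v = 2*pi*13 / 10
v = 26*pi / 10
v = 13/5*pi m/s

13/5*pi m/s


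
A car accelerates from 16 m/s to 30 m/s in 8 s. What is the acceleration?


Given: initial velocity v0 = 16 m/s, final velocity v = 30 m/s, time t = 8 s
Using a = (v - v0) / t
a = (30 - 16) / 8
a = 14 / 8
a = 7/4 m/s^2

7/4 m/s^2


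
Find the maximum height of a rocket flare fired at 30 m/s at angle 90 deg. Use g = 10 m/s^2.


Given: v0 = 30 m/s, theta = 90 deg, g = 10 m/s^2
sin^2(90) = 1
Using H = v0^2 * sin^2(theta) / (2*g)
H = 30^2 * 1 / (2*10)
H = 900 * 1 / 20
H = 900 / 20
H = 45 m

45 m


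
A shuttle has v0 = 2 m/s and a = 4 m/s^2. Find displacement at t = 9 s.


Given: v0 = 2 m/s, a = 4 m/s^2, t = 9 s
Using s = v0*t + (1/2)*a*t^2
s = 2*9 + (1/2)*4*9^2
s = 18 + (1/2)*324
s = 18 + 162
s = 180

180 m


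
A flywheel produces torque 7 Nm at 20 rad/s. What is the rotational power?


Given: tau = 7 Nm, omega = 20 rad/s
Using P = tau * omega
P = 7 * 20
P = 140 W

140 W


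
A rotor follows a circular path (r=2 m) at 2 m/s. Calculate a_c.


Given: v = 2 m/s, r = 2 m
Using a_c = v^2 / r
a_c = 2^2 / 2
a_c = 4 / 2
a_c = 2 m/s^2

2 m/s^2


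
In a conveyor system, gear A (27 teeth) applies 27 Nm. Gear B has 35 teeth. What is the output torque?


Given: N1 = 27, N2 = 35, T1 = 27 Nm
Using T2/T1 = N2/N1
T2 = T1 * N2 / N1
T2 = 27 * 35 / 27
T2 = 945 / 27
T2 = 35 Nm

35 Nm


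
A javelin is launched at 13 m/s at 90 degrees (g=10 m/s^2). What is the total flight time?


Given: v0 = 13 m/s, theta = 90 deg, g = 10 m/s^2
sin(90) = 1
Using T = 2*v0*sin(theta) / g
T = 2*13*1 / 10
T = 26 / 10
T = 13/5 s

13/5 s


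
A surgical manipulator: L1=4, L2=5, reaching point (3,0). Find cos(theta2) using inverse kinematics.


Given: L1 = 4, L2 = 5, target (x, y) = (3, 0)
Using cos(theta2) = (x^2 + y^2 - L1^2 - L2^2) / (2*L1*L2)
x^2 + y^2 = 3^2 + 0 = 9
L1^2 + L2^2 = 16 + 25 = 41
Numerator = 9 - 41 = -32
Denominator = 2*4*5 = 40
cos(theta2) = -32/40 = -4/5

-4/5


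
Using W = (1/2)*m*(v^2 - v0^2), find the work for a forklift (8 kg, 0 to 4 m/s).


Given: m = 8 kg, v0 = 0 m/s, v = 4 m/s
Using W = (1/2)*m*(v^2 - v0^2)
v^2 = 4^2 = 16
v0^2 = 0^2 = 0
v^2 - v0^2 = 16 - 0 = 16
W = (1/2)*8*16 = 64 J

64 J


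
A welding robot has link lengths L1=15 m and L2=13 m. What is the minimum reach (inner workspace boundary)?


Given: L1 = 15 m, L2 = 13 m
For a 2-link planar arm, min reach = |L1 - L2| (second link folded back)
Min reach = |15 - 13|
Min reach = 2 m

2 m


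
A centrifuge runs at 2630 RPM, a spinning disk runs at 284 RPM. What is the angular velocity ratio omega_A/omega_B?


Given: RPM_A = 2630, RPM_B = 284
omega = 2*pi*RPM/60, so omega_A/omega_B = RPM_A / RPM_B
omega_A/omega_B = 2630 / 284
omega_A/omega_B = 1315/142

1315/142


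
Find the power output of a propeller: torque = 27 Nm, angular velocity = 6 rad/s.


Given: tau = 27 Nm, omega = 6 rad/s
Using P = tau * omega
P = 27 * 6
P = 162 W

162 W


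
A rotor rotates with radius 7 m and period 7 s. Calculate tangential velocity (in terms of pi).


Given: radius r = 7 m, period T = 7 s
Using v = 2*pi*r / T
v = 2*pi*7 / 7
v = 14*pi / 7
v = 2*pi m/s

2*pi m/s


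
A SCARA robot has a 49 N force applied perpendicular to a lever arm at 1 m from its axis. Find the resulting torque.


Given: F = 49 N, r = 1 m, angle = 90 deg (perpendicular)
Using tau = F * r * sin(90)
sin(90) = 1
tau = 49 * 1 * 1
tau = 49 Nm

49 Nm


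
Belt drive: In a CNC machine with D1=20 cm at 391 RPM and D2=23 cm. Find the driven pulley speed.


Given: D1 = 20 cm, w1 = 391 RPM, D2 = 23 cm
Using D1*w1 = D2*w2
w2 = D1*w1 / D2
w2 = 20*391 / 23
w2 = 7820 / 23
w2 = 340 RPM

340 RPM


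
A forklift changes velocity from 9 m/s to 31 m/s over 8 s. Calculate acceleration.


Given: initial velocity v0 = 9 m/s, final velocity v = 31 m/s, time t = 8 s
Using a = (v - v0) / t
a = (31 - 9) / 8
a = 22 / 8
a = 11/4 m/s^2

11/4 m/s^2


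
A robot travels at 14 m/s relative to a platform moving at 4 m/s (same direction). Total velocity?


Given: object velocity = 14 m/s, platform velocity = 4 m/s (same direction)
Using classical velocity addition: v_total = v_object + v_platform
v_total = 14 + 4
v_total = 18 m/s

18 m/s


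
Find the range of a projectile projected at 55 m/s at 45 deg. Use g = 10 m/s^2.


Given: v0 = 55 m/s, theta = 45 deg, g = 10 m/s^2
sin(2*45) = sin(90) = 1
Using R = v0^2 * sin(2*theta) / g
R = 55^2 * 1 / 10
R = 3025 / 10
R = 605/2 m

605/2 m


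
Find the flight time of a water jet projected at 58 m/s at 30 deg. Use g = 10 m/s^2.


Given: v0 = 58 m/s, theta = 30 deg, g = 10 m/s^2
sin(30) = 1/2
Using T = 2*v0*sin(theta) / g
T = 2*58*1/2 / 10
T = 58 / 10
T = 29/5 s

29/5 s


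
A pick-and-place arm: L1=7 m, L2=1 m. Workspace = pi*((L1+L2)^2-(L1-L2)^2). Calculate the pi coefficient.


Given: L1 = 7, L2 = 1
(L1+L2)^2 = (8)^2 = 64
(L1-L2)^2 = (6)^2 = 36
Difference = 64 - 36 = 28
This equals 4*L1*L2 = 4*7*1 = 28
Workspace area = 28*pi

28


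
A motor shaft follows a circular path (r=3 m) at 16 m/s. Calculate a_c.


Given: v = 16 m/s, r = 3 m
Using a_c = v^2 / r
a_c = 16^2 / 3
a_c = 256 / 3
a_c = 256/3 m/s^2

256/3 m/s^2


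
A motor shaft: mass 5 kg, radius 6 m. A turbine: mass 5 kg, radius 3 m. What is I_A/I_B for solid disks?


Given: M1=5 kg, R1=6 m, M2=5 kg, R2=3 m
For a disk: I = (1/2)*M*R^2, so I_A/I_B = (M1*R1^2)/(M2*R2^2)
M1*R1^2 = 5*36 = 180
M2*R2^2 = 5*9 = 45
I_A/I_B = 180/45 = 4

4


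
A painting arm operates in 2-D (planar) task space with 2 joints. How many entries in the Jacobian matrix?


Given: task space dimension = 2, joints = 2
Jacobian is a 2 x 2 matrix
Total entries = rows * columns
Total = 2 * 2
Total = 4

4


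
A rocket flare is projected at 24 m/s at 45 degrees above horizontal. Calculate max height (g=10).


Given: v0 = 24 m/s, theta = 45 deg, g = 10 m/s^2
sin^2(45) = 1/2
Using H = v0^2 * sin^2(theta) / (2*g)
H = 24^2 * 1/2 / (2*10)
H = 576 * 1/2 / 20
H = 288 / 20
H = 72/5 m

72/5 m


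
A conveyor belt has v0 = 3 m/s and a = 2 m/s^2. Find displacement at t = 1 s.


Given: v0 = 3 m/s, a = 2 m/s^2, t = 1 s
Using s = v0*t + (1/2)*a*t^2
s = 3*1 + (1/2)*2*1^2
s = 3 + (1/2)*2
s = 3 + 1
s = 4

4 m


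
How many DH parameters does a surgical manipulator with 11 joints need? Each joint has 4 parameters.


Given: 11 joints, 4 DH parameters per joint (d, theta, a, alpha)
Total DH parameters = number_of_joints * 4
Total = 11 * 4
Total = 44

44


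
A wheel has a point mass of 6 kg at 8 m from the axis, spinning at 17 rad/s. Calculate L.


Given: m = 6 kg, r = 8 m, omega = 17 rad/s
For a point mass: I = m*r^2
I = 6*8^2 = 6*64 = 384
L = I*omega = 384*17
L = 6528 kg*m^2/s

6528 kg*m^2/s


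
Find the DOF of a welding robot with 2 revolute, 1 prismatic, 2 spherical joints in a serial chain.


Given: serial robot with 2 revolute, 1 prismatic, 2 spherical joints
DOF contribution per joint type: revolute=1, prismatic=1, spherical=3, fixed=0
DOF = 2*1 + 1*1 + 2*3
DOF = 9

9


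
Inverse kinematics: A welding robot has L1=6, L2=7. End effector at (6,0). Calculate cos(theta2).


Given: L1 = 6, L2 = 7, target (x, y) = (6, 0)
Using cos(theta2) = (x^2 + y^2 - L1^2 - L2^2) / (2*L1*L2)
x^2 + y^2 = 6^2 + 0 = 36
L1^2 + L2^2 = 36 + 49 = 85
Numerator = 36 - 85 = -49
Denominator = 2*6*7 = 84
cos(theta2) = -49/84 = -7/12

-7/12


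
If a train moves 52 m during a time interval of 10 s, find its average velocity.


Given: distance d = 52 m, time t = 10 s
Using v = d / t
v = 52 / 10
v = 26/5 m/s

26/5 m/s


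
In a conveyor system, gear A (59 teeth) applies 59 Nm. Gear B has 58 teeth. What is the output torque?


Given: N1 = 59, N2 = 58, T1 = 59 Nm
Using T2/T1 = N2/N1
T2 = T1 * N2 / N1
T2 = 59 * 58 / 59
T2 = 3422 / 59
T2 = 58 Nm

58 Nm


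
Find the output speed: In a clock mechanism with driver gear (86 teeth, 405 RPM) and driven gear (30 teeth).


Given: N1 = 86 teeth, w1 = 405 RPM, N2 = 30 teeth
Using N1*w1 = N2*w2
w2 = N1*w1 / N2
w2 = 86*405 / 30
w2 = 34830 / 30
w2 = 1161 RPM

1161 RPM


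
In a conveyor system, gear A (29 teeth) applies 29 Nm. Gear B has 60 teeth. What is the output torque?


Given: N1 = 29, N2 = 60, T1 = 29 Nm
Using T2/T1 = N2/N1
T2 = T1 * N2 / N1
T2 = 29 * 60 / 29
T2 = 1740 / 29
T2 = 60 Nm

60 Nm


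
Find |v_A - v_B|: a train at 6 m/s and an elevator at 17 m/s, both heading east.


Given: v_A = 6 m/s east, v_B = 17 m/s east
Both move in the same direction; relative speed = |v_A - v_B|
|6 - 17| = |-11|
= 11 m/s

11 m/s


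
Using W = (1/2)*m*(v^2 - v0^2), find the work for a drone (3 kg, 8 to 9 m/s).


Given: m = 3 kg, v0 = 8 m/s, v = 9 m/s
Using W = (1/2)*m*(v^2 - v0^2)
v^2 = 9^2 = 81
v0^2 = 8^2 = 64
v^2 - v0^2 = 81 - 64 = 17
W = (1/2)*3*17 = 51/2 J

51/2 J


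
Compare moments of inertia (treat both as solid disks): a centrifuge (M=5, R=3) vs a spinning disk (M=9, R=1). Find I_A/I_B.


Given: M1=5 kg, R1=3 m, M2=9 kg, R2=1 m
For a disk: I = (1/2)*M*R^2, so I_A/I_B = (M1*R1^2)/(M2*R2^2)
M1*R1^2 = 5*9 = 45
M2*R2^2 = 9*1 = 9
I_A/I_B = 45/9 = 5

5


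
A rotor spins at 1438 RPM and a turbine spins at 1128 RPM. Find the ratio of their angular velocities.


Given: RPM_A = 1438, RPM_B = 1128
omega = 2*pi*RPM/60, so omega_A/omega_B = RPM_A / RPM_B
omega_A/omega_B = 1438 / 1128
omega_A/omega_B = 719/564

719/564


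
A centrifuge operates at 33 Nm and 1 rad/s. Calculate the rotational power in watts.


Given: tau = 33 Nm, omega = 1 rad/s
Using P = tau * omega
P = 33 * 1
P = 33 W

33 W


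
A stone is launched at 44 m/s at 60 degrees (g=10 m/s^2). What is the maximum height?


Given: v0 = 44 m/s, theta = 60 deg, g = 10 m/s^2
sin^2(60) = 3/4
Using H = v0^2 * sin^2(theta) / (2*g)
H = 44^2 * 3/4 / (2*10)
H = 1936 * 3/4 / 20
H = 1452 / 20
H = 363/5 m

363/5 m


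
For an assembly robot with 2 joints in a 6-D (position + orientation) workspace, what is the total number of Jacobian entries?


Given: task space dimension = 6, joints = 2
Jacobian is a 6 x 2 matrix
Total entries = rows * columns
Total = 6 * 2
Total = 12

12


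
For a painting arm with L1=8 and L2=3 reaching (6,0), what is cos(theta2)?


Given: L1 = 8, L2 = 3, target (x, y) = (6, 0)
Using cos(theta2) = (x^2 + y^2 - L1^2 - L2^2) / (2*L1*L2)
x^2 + y^2 = 6^2 + 0 = 36
L1^2 + L2^2 = 64 + 9 = 73
Numerator = 36 - 73 = -37
Denominator = 2*8*3 = 48
cos(theta2) = -37/48 = -37/48

-37/48


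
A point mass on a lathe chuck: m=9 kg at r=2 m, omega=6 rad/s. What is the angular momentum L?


Given: m = 9 kg, r = 2 m, omega = 6 rad/s
For a point mass: I = m*r^2
I = 9*2^2 = 9*4 = 36
L = I*omega = 36*6
L = 216 kg*m^2/s

216 kg*m^2/s


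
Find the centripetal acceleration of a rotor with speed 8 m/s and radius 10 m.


Given: v = 8 m/s, r = 10 m
Using a_c = v^2 / r
a_c = 8^2 / 10
a_c = 64 / 10
a_c = 32/5 m/s^2

32/5 m/s^2


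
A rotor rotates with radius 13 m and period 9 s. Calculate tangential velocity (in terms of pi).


Given: radius r = 13 m, period T = 9 s
Using v = 2*pi*r / T
v = 2*pi*13 / 9
v = 26*pi / 9
v = 26/9*pi m/s

26/9*pi m/s


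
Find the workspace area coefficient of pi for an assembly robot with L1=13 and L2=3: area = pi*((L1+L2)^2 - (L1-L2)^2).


Given: L1 = 13, L2 = 3
(L1+L2)^2 = (16)^2 = 256
(L1-L2)^2 = (10)^2 = 100
Difference = 256 - 100 = 156
This equals 4*L1*L2 = 4*13*3 = 156
Workspace area = 156*pi

156


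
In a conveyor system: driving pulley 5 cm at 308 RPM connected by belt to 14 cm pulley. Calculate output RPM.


Given: D1 = 5 cm, w1 = 308 RPM, D2 = 14 cm
Using D1*w1 = D2*w2
w2 = D1*w1 / D2
w2 = 5*308 / 14
w2 = 1540 / 14
w2 = 110 RPM

110 RPM


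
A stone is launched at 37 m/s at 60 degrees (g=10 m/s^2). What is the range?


Given: v0 = 37 m/s, theta = 60 deg, g = 10 m/s^2
sin(2*60) = sin(120) = sqrt(3)/2
Using R = v0^2 * sin(2*theta) / g
R = 37^2 * (sqrt(3)/2) / 10
R = 1369 * sqrt(3) / 20
R = 1369/20*sqrt(3) m

1369/20*sqrt(3) m


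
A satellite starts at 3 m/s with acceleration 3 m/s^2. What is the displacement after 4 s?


Given: v0 = 3 m/s, a = 3 m/s^2, t = 4 s
Using s = v0*t + (1/2)*a*t^2
s = 3*4 + (1/2)*3*4^2
s = 12 + (1/2)*48
s = 12 + 24
s = 36

36 m
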